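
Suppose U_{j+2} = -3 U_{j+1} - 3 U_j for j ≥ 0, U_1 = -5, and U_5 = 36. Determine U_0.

3

Let U_0 = y.
U_2 = 15 - 3y
U_3 = -30 + 9y
U_4 = 45 - 18y
U_5 = -45 + 27y
So -45 + 27y = 36, giving y = 3.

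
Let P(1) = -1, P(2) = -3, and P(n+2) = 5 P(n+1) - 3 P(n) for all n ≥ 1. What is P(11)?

-1389207

P(3) = 5*(-3) - 3*(-1) = -12
P(4) = 5*(-12) - 3*(-3) = -51
P(5) = 5*(-51) - 3*(-12) = -219
P(6) = 5*(-219) - 3*(-51) = -942
P(7) = 5*(-942) - 3*(-219) = -4053
P(8) = 5*(-4053) - 3*(-942) = -17439
P(9) = 5*(-17439) - 3*(-4053) = -75036
P(10) = 5*(-75036) - 3*(-17439) = -322863
P(11) = 5*(-322863) - 3*(-75036) = -1389207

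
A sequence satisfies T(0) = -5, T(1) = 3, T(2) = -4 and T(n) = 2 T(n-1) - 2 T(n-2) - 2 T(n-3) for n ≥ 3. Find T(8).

T(3) = 2*(-4) - 2*3 - 2*(-5) = -4
T(4) = 2*(-4) - 2*(-4) - 2*3 = -6
T(5) = 2*(-6) - 2*(-4) - 2*(-4) = 4
T(6) = 2*4 - 2*(-6) - 2*(-4) = 28
T(7) = 2*28 - 2*4 - 2*(-6) = 60
T(8) = 2*60 - 2*28 - 2*4 = 56

56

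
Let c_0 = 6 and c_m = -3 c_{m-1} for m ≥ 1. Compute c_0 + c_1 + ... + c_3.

-120

c_1 = -3·6 = -18
c_2 = -3·(-18) = 54
c_3 = -3·54 = -162
Sum = 6 + (-18) + 54 + (-162) = -120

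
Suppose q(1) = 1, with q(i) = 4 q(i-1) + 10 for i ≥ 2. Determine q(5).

q(2) = 4(1) + 10 = 14
q(3) = 4(14) + 10 = 66
q(4) = 4(66) + 10 = 274
q(5) = 4(274) + 10 = 1106

1106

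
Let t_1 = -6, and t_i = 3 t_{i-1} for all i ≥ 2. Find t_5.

-486

t_2 = 3(-6) = -18
t_3 = 3(-18) = -54
t_4 = 3(-54) = -162
t_5 = 3(-162) = -486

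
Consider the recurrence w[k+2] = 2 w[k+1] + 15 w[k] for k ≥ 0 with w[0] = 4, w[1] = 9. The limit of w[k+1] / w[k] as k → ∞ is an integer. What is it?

The characteristic equation is r^2 - 2r - 15 = 0, which factors as (r - 5)(r + 3) = 0.
So the roots are 5 and -3. Since |5| > |-3| and the coefficient of 5^k is non-zero, the ratio tends to 5.

5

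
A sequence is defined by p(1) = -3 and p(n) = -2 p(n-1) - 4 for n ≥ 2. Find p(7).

-108

p(2) = -2·(-3) - 4 = 2
p(3) = -2·2 - 4 = -8
p(4) = -2·(-8) - 4 = 12
p(5) = -2·12 - 4 = -28
p(6) = -2·(-28) - 4 = 52
p(7) = -2·52 - 4 = -108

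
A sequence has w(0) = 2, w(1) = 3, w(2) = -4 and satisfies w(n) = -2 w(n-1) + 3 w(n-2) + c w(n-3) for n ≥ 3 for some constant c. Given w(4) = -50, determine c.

4

w(3) = 17 + 2c
w(4) = -46 - c
So -46 - c = -50, giving c = 4.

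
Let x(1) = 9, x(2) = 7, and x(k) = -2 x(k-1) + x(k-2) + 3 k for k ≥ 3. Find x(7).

x(3) = -2(7) + 9 + 9 = 4
x(4) = -2(4) + 7 + 12 = 11
x(5) = -2(11) + 4 + 15 = -3
x(6) = -2(-3) + 11 + 18 = 35
x(7) = -2(35) + (-3) + 21 = -52

-52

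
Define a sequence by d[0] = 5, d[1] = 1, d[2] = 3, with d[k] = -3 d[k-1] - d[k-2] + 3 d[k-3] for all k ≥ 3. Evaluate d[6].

d[3] = -3·3 - 1 + 3·5 = 5
d[4] = -3·5 - 3 + 3·1 = -15
d[5] = -3·(-15) - 5 + 3·3 = 49
d[6] = -3·49 - (-15) + 3·5 = -117

-117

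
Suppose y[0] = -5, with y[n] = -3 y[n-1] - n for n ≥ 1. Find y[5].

1168

y[1] = -3*(-5) - 1 = 14
y[2] = -3*14 - 2 = -44
y[3] = -3*(-44) - 3 = 129
y[4] = -3*129 - 4 = -391
y[5] = -3*(-391) - 5 = 1168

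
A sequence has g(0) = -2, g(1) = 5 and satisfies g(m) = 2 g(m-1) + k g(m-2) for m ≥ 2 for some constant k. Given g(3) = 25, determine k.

5

g(2) = 10 - 2k
g(3) = 20 + k
So 20 + k = 25, giving k = 5.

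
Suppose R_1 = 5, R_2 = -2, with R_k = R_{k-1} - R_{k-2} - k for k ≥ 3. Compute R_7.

-1

R_3 = (-2) - 5 - 3 = -10
R_4 = (-10) - (-2) - 4 = -12
R_5 = (-12) - (-10) - 5 = -7
R_6 = (-7) - (-12) - 6 = -1
R_7 = (-1) - (-7) - 7 = -1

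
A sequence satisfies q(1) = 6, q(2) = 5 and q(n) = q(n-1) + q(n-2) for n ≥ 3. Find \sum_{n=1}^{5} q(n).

65

q(3) = 5 + 6 = 11
q(4) = 11 + 5 = 16
q(5) = 16 + 11 = 27
Sum = 6 + 5 + 11 + 16 + 27 = 65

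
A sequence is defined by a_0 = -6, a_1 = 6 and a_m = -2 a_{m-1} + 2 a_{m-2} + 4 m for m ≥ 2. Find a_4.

-128

a_2 = -2(6) + 2(-6) + 8 = -16
a_3 = -2(-16) + 2(6) + 12 = 56
a_4 = -2(56) + 2(-16) + 16 = -128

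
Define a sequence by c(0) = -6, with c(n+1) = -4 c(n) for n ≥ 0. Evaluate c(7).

98304

c(1) = -4(-6) = 24
c(2) = -4(24) = -96
c(3) = -4(-96) = 384
c(4) = -4(384) = -1536
c(5) = -4(-1536) = 6144
c(6) = -4(6144) = -24576
c(7) = -4(-24576) = 98304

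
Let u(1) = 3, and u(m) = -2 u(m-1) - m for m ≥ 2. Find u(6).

u(2) = -2(3) - 2 = -8
u(3) = -2(-8) - 3 = 13
u(4) = -2(13) - 4 = -30
u(5) = -2(-30) - 5 = 55
u(6) = -2(55) - 6 = -116

-116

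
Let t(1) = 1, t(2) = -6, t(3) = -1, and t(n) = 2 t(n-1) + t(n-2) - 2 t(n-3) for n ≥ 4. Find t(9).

t(4) = 2·(-1) + (-6) - 2·1 = -10
t(5) = 2·(-10) + (-1) - 2·(-6) = -9
t(6) = 2·(-9) + (-10) - 2·(-1) = -26
t(7) = 2·(-26) + (-9) - 2·(-10) = -41
t(8) = 2·(-41) + (-26) - 2·(-9) = -90
t(9) = 2·(-90) + (-41) - 2·(-26) = -169

-169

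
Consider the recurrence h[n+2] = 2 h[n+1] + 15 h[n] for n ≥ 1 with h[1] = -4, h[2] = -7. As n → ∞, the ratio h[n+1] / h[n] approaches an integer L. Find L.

5

The characteristic equation is r^2 - 2r - 15 = 0, which factors as (r - 5)(r + 3) = 0.
So the roots are 5 and -3. Since |5| > |-3| and the coefficient of 5^n is non-zero, the ratio tends to 5.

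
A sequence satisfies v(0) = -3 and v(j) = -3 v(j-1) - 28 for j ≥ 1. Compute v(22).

125524238429

The fixed point is -28/(1 + 3) = -7, so v(j) + 7 = -3(v(j-1) + 7).
Hence v(j) = 4·(-3)^j - 7.
v(22) = 4·(-3)^{22} - 7 = 4·31381059609 - 7 = 125524238429.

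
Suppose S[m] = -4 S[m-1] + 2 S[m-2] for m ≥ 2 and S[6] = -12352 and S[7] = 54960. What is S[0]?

Rearranging, S[m-2] = (S[m] + 4 S[m-1]) / 2.
S[5] = (54960 + 4(-12352)) / 2 = 5552/2 = 2776
S[4] = (-12352 + 4(2776)) / 2 = -1248/2 = -624
S[3] = (2776 + 4(-624)) / 2 = 280/2 = 140
S[2] = (-624 + 4(140)) / 2 = -64/2 = -32
S[1] = (140 + 4(-32)) / 2 = 12/2 = 6
S[0] = (-32 + 4(6)) / 2 = -8/2 = -4

-4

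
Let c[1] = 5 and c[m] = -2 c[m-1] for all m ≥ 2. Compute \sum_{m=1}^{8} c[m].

-425

c[2] = -2(5) = -10
c[3] = -2(-10) = 20
c[4] = -2(20) = -40
c[5] = -2(-40) = 80
c[6] = -2(80) = -160
c[7] = -2(-160) = 320
c[8] = -2(320) = -640
Sum = 5 + (-10) + 20 + (-40) + 80 + (-160) + 320 + (-640) = -425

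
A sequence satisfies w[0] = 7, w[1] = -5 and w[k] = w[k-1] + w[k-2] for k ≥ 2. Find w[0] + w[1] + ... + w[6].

-9

w[2] = (-5) + 7 = 2
w[3] = 2 + (-5) = -3
w[4] = (-3) + 2 = -1
w[5] = (-1) + (-3) = -4
w[6] = (-4) + (-1) = -5
Sum = 7 + (-5) + 2 + (-3) + (-1) + (-4) + (-5) = -9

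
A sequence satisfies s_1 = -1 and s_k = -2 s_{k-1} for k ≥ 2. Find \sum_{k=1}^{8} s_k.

85

s_2 = -2·(-1) = 2
s_3 = -2·2 = -4
s_4 = -2·(-4) = 8
s_5 = -2·8 = -16
s_6 = -2·(-16) = 32
s_7 = -2·32 = -64
s_8 = -2·(-64) = 128
Sum = (-1) + 2 + (-4) + 8 + (-16) + 32 + (-64) + 128 = 85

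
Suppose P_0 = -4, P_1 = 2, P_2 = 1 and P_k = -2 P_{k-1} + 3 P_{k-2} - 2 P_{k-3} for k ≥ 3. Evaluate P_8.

P_3 = -2·1 + 3·2 - 2·(-4) = 12
P_4 = -2·12 + 3·1 - 2·2 = -25
P_5 = -2·(-25) + 3·12 - 2·1 = 84
P_6 = -2·84 + 3·(-25) - 2·12 = -267
P_7 = -2·(-267) + 3·84 - 2·(-25) = 836
P_8 = -2·836 + 3·(-267) - 2·84 = -2641

-2641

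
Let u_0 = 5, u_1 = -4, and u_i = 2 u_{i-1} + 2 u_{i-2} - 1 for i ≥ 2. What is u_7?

u_2 = 2*(-4) + 2*5 - 1 = 1
u_3 = 2*1 + 2*(-4) - 1 = -7
u_4 = 2*(-7) + 2*1 - 1 = -13
u_5 = 2*(-13) + 2*(-7) - 1 = -41
u_6 = 2*(-41) + 2*(-13) - 1 = -109
u_7 = 2*(-109) + 2*(-41) - 1 = -301

-301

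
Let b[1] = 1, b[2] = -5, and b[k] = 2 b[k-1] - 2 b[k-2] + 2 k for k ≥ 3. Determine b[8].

44

b[3] = 2*(-5) - 2*1 + 6 = -6
b[4] = 2*(-6) - 2*(-5) + 8 = 6
b[5] = 2*6 - 2*(-6) + 10 = 34
b[6] = 2*34 - 2*6 + 12 = 68
b[7] = 2*68 - 2*34 + 14 = 82
b[8] = 2*82 - 2*68 + 16 = 44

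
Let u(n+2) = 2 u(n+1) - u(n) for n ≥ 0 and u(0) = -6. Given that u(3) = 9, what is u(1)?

Let u(1) = v.
u(2) = 6 + 2v
u(3) = 12 + 3v
So 12 + 3v = 9, giving v = -1.

-1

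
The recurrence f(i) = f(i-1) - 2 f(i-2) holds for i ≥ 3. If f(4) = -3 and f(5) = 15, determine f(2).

Rearranging, f(i-2) = (f(i) - f(i-1)) / -2.
f(3) = (15 - (-3)) / -2 = 18/-2 = -9
f(2) = (-3 - (-9)) / -2 = 6/-2 = -3

-3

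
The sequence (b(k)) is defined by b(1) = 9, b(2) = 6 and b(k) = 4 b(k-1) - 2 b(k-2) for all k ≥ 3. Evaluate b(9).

b(3) = 4(6) - 2(9) = 6
b(4) = 4(6) - 2(6) = 12
b(5) = 4(12) - 2(6) = 36
b(6) = 4(36) - 2(12) = 120
b(7) = 4(120) - 2(36) = 408
b(8) = 4(408) - 2(120) = 1392
b(9) = 4(1392) - 2(408) = 4752

4752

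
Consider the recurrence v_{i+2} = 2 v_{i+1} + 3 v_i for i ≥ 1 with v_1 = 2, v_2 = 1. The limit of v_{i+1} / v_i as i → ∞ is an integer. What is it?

3

The characteristic equation is r^2 - 2r - 3 = 0, which factors as (r - 3)(r + 1) = 0.
So the roots are 3 and -1. Since |3| > |-1| and the coefficient of 3^i is non-zero, the ratio tends to 3.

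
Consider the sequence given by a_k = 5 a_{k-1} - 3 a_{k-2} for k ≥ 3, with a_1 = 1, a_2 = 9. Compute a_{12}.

21551988

a_3 = 5*9 - 3*1 = 42
a_4 = 5*42 - 3*9 = 183
a_5 = 5*183 - 3*42 = 789
a_6 = 5*789 - 3*183 = 3396
a_7 = 5*3396 - 3*789 = 14613
a_8 = 5*14613 - 3*3396 = 62877
a_9 = 5*62877 - 3*14613 = 270546
a_{10} = 5*270546 - 3*62877 = 1164099
a_{11} = 5*1164099 - 3*270546 = 5008857
a_{12} = 5*5008857 - 3*1164099 = 21551988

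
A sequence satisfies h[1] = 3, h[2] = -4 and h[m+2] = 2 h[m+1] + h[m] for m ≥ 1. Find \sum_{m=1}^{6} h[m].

-133

h[3] = 2·(-4) + 3 = -5
h[4] = 2·(-5) + (-4) = -14
h[5] = 2·(-14) + (-5) = -33
h[6] = 2·(-33) + (-14) = -80
Sum = 3 + (-4) + (-5) + (-14) + (-33) + (-80) = -133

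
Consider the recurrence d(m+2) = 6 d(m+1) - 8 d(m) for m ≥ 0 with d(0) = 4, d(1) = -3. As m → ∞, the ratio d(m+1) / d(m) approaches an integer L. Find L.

The characteristic equation is r^2 - 6r + 8 = 0, which factors as (r - 4)(r - 2) = 0.
So the roots are 4 and 2. Since |4| > |2| and the coefficient of 4^m is non-zero, the ratio tends to 4.

4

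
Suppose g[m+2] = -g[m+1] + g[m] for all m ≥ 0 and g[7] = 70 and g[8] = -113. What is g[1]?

Rearranging, g[m-2] = g[m] + g[m-1].
g[6] = -113 + 70 = -43
g[5] = 70 + (-43) = 27
g[4] = -43 + 27 = -16
g[3] = 27 + (-16) = 11
g[2] = -16 + 11 = -5
g[1] = 11 + (-5) = 6

6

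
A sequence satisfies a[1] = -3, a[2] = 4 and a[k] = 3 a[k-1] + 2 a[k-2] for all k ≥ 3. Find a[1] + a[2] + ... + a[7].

a[3] = 3*4 + 2*(-3) = 6
a[4] = 3*6 + 2*4 = 26
a[5] = 3*26 + 2*6 = 90
a[6] = 3*90 + 2*26 = 322
a[7] = 3*322 + 2*90 = 1146
Sum = (-3) + 4 + 6 + 26 + 90 + 322 + 1146 = 1591

1591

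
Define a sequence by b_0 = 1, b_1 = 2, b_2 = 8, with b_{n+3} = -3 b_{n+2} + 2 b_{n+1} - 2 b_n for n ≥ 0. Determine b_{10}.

b_3 = -3·8 + 2·2 - 2·1 = -22
b_4 = -3·(-22) + 2·8 - 2·2 = 78
b_5 = -3·78 + 2·(-22) - 2·8 = -294
b_6 = -3·(-294) + 2·78 - 2·(-22) = 1082
b_7 = -3·1082 + 2·(-294) - 2·78 = -3990
b_8 = -3·(-3990) + 2·1082 - 2·(-294) = 14722
b_9 = -3·14722 + 2·(-3990) - 2·1082 = -54310
b_{10} = -3·(-54310) + 2·14722 - 2·(-3990) = 200354

200354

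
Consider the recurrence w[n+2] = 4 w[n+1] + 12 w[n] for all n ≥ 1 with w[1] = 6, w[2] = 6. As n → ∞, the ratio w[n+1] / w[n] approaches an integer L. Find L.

6

The characteristic equation is r^2 - 4r - 12 = 0, which factors as (r - 6)(r + 2) = 0.
So the roots are 6 and -2. Since |6| > |-2| and the coefficient of 6^n is non-zero, the ratio tends to 6.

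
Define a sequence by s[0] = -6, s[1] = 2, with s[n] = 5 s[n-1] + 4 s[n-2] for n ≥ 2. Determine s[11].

s[2] = 5(2) + 4(-6) = -14
s[3] = 5(-14) + 4(2) = -62
s[4] = 5(-62) + 4(-14) = -366
s[5] = 5(-366) + 4(-62) = -2078
s[6] = 5(-2078) + 4(-366) = -11854
s[7] = 5(-11854) + 4(-2078) = -67582
s[8] = 5(-67582) + 4(-11854) = -385326
s[9] = 5(-385326) + 4(-67582) = -2196958
s[10] = 5(-2196958) + 4(-385326) = -12526094
s[11] = 5(-12526094) + 4(-2196958) = -71418302

-71418302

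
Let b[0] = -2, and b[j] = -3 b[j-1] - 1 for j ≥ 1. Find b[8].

b[1] = -3·(-2) - 1 = 5
b[2] = -3·5 - 1 = -16
b[3] = -3·(-16) - 1 = 47
b[4] = -3·47 - 1 = -142
b[5] = -3·(-142) - 1 = 425
b[6] = -3·425 - 1 = -1276
b[7] = -3·(-1276) - 1 = 3827
b[8] = -3·3827 - 1 = -11482

-11482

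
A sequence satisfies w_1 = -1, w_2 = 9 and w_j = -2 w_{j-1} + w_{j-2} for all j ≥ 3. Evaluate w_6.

273

w_3 = -2·9 + (-1) = -19
w_4 = -2·(-19) + 9 = 47
w_5 = -2·47 + (-19) = -113
w_6 = -2·(-113) + 47 = 273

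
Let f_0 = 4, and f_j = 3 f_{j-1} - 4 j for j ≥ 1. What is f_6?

f_1 = 3(4) - 4 = 8
f_2 = 3(8) - 8 = 16
f_3 = 3(16) - 12 = 36
f_4 = 3(36) - 16 = 92
f_5 = 3(92) - 20 = 256
f_6 = 3(256) - 24 = 744

744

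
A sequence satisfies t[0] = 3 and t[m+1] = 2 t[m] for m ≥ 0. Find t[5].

t[1] = 2(3) = 6
t[2] = 2(6) = 12
t[3] = 2(12) = 24
t[4] = 2(24) = 48
t[5] = 2(48) = 96

96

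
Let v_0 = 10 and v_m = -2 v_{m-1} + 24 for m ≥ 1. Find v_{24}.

33554440

The fixed point is 24/(1 + 2) = 8, so v_m - 8 = -2(v_{m-1} - 8).
Hence v_m = 2·(-2)^m + 8.
v_{24} = 2·(-2)^{24} + 8 = 2·16777216 + 8 = 33554440.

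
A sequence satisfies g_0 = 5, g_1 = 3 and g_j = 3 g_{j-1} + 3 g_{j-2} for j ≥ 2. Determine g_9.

g_2 = 3·3 + 3·5 = 24
g_3 = 3·24 + 3·3 = 81
g_4 = 3·81 + 3·24 = 315
g_5 = 3·315 + 3·81 = 1188
g_6 = 3·1188 + 3·315 = 4509
g_7 = 3·4509 + 3·1188 = 17091
g_8 = 3·17091 + 3·4509 = 64800
g_9 = 3·64800 + 3·17091 = 245673

245673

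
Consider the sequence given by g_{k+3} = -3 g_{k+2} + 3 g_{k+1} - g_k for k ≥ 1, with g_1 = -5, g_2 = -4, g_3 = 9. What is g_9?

g_4 = -3(9) + 3(-4) - (-5) = -34
g_5 = -3(-34) + 3(9) - (-4) = 133
g_6 = -3(133) + 3(-34) - 9 = -510
g_7 = -3(-510) + 3(133) - (-34) = 1963
g_8 = -3(1963) + 3(-510) - 133 = -7552
g_9 = -3(-7552) + 3(1963) - (-510) = 29055

29055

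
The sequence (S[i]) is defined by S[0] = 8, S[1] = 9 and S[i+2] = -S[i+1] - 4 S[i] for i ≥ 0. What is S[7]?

1173

S[2] = -9 - 4*8 = -41
S[3] = -(-41) - 4*9 = 5
S[4] = -5 - 4*(-41) = 159
S[5] = -159 - 4*5 = -179
S[6] = -(-179) - 4*159 = -457
S[7] = -(-457) - 4*(-179) = 1173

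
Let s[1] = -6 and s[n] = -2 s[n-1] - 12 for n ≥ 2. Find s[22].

4194300

The fixed point is -12/(1 + 2) = -4, so s[n] + 4 = -2(s[n-1] + 4).
Hence s[n] = -2·(-2)^{n-1} - 4.
s[22] = -2·(-2)^{21} - 4 = -2·-2097152 - 4 = 4194300.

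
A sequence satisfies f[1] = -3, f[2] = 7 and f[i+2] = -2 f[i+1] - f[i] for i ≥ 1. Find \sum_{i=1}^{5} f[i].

-11

f[3] = -2·7 - (-3) = -11
f[4] = -2·(-11) - 7 = 15
f[5] = -2·15 - (-11) = -19
Sum = (-3) + 7 + (-11) + 15 + (-19) = -11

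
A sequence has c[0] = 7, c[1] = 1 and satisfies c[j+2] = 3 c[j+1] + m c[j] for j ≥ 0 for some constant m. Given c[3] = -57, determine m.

c[2] = 3 + 7m
c[3] = 9 + 22m
So 9 + 22m = -57, giving m = -3.

-3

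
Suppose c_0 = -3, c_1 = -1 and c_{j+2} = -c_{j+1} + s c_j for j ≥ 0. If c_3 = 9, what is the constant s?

c_2 = 1 - 3s
c_3 = -1 + 2s
So -1 + 2s = 9, giving s = 5.

5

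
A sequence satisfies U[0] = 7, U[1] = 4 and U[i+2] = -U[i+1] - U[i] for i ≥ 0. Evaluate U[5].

-11

U[2] = -4 - 7 = -11
U[3] = -(-11) - 4 = 7
U[4] = -7 - (-11) = 4
U[5] = -4 - 7 = -11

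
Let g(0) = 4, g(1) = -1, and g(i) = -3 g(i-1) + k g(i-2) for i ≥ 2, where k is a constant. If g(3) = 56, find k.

g(2) = 3 + 4k
g(3) = -9 - 13k
So -9 - 13k = 56, giving k = -5.

-5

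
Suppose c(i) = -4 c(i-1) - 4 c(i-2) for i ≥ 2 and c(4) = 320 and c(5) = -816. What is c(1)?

Rearranging, c(i-2) = (c(i) + 4 c(i-1)) / -4.
c(3) = (-816 + 4(320)) / -4 = 464/-4 = -116
c(2) = (320 + 4(-116)) / -4 = -144/-4 = 36
c(1) = (-116 + 4(36)) / -4 = 28/-4 = -7

-7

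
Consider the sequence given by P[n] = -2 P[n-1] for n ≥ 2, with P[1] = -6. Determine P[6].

192

P[2] = -2·(-6) = 12
P[3] = -2·12 = -24
P[4] = -2·(-24) = 48
P[5] = -2·48 = -96
P[6] = -2·(-96) = 192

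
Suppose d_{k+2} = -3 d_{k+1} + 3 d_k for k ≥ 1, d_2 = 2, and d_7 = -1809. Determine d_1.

Let d_1 = v.
d_3 = -6 + 3v
d_4 = 24 - 9v
d_5 = -90 + 36v
d_6 = 342 - 135v
d_7 = -1296 + 513v
So -1296 + 513v = -1809, giving v = -1.

-1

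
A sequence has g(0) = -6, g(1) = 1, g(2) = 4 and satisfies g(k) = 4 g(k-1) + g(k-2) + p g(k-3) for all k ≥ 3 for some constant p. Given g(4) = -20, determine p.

g(3) = 17 - 6p
g(4) = 72 - 23p
So 72 - 23p = -20, giving p = 4.

4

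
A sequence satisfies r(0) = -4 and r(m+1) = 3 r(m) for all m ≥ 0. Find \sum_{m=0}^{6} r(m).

r(1) = 3(-4) = -12
r(2) = 3(-12) = -36
r(3) = 3(-36) = -108
r(4) = 3(-108) = -324
r(5) = 3(-324) = -972
r(6) = 3(-972) = -2916
Sum = (-4) + (-12) + (-36) + (-108) + (-324) + (-972) + (-2916) = -4372

-4372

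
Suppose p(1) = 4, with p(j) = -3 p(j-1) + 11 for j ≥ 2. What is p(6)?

-301

p(2) = -3·4 + 11 = -1
p(3) = -3·(-1) + 11 = 14
p(4) = -3·14 + 11 = -31
p(5) = -3·(-31) + 11 = 104
p(6) = -3·104 + 11 = -301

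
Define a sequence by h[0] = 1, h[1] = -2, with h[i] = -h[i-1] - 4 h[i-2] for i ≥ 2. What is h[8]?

h[2] = -(-2) - 4*1 = -2
h[3] = -(-2) - 4*(-2) = 10
h[4] = -10 - 4*(-2) = -2
h[5] = -(-2) - 4*10 = -38
h[6] = -(-38) - 4*(-2) = 46
h[7] = -46 - 4*(-38) = 106
h[8] = -106 - 4*46 = -290

-290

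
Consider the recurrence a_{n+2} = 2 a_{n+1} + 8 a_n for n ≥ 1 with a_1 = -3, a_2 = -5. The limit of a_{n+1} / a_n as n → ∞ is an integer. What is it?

4

The characteristic equation is r^2 - 2r - 8 = 0, which factors as (r - 4)(r + 2) = 0.
So the roots are 4 and -2. Since |4| > |-2| and the coefficient of 4^n is non-zero, the ratio tends to 4.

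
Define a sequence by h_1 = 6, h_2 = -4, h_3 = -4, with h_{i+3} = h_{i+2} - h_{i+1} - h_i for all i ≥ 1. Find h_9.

h_4 = (-4) - (-4) - 6 = -6
h_5 = (-6) - (-4) - (-4) = 2
h_6 = 2 - (-6) - (-4) = 12
h_7 = 12 - 2 - (-6) = 16
h_8 = 16 - 12 - 2 = 2
h_9 = 2 - 16 - 12 = -26

-26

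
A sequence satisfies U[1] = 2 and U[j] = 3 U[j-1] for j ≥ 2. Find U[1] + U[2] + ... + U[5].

U[2] = 3(2) = 6
U[3] = 3(6) = 18
U[4] = 3(18) = 54
U[5] = 3(54) = 162
Sum = 2 + 6 + 18 + 54 + 162 = 242

242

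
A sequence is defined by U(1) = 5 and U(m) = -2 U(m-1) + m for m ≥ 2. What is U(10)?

U(2) = -2(5) + 2 = -8
U(3) = -2(-8) + 3 = 19
U(4) = -2(19) + 4 = -34
U(5) = -2(-34) + 5 = 73
U(6) = -2(73) + 6 = -140
U(7) = -2(-140) + 7 = 287
U(8) = -2(287) + 8 = -566
U(9) = -2(-566) + 9 = 1141
U(10) = -2(1141) + 10 = -2272

-2272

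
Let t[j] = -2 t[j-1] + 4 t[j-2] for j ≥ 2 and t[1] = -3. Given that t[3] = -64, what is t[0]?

5

Let t[0] = x.
t[2] = 6 + 4x
t[3] = -24 - 8x
So -24 - 8x = -64, giving x = 5.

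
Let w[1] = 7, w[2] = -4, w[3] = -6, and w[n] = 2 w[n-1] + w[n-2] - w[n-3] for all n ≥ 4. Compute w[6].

w[4] = 2(-6) + (-4) - 7 = -23
w[5] = 2(-23) + (-6) - (-4) = -48
w[6] = 2(-48) + (-23) - (-6) = -113

-113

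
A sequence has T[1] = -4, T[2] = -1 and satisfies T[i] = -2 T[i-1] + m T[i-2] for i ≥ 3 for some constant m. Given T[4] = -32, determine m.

-4

T[3] = 2 - 4m
T[4] = -4 + 7m
So -4 + 7m = -32, giving m = -4.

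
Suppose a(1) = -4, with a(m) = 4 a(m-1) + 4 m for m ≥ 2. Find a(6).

-920

a(2) = 4·(-4) + 8 = -8
a(3) = 4·(-8) + 12 = -20
a(4) = 4·(-20) + 16 = -64
a(5) = 4·(-64) + 20 = -236
a(6) = 4·(-236) + 24 = -920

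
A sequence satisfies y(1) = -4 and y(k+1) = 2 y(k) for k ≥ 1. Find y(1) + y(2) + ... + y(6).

-252

y(2) = 2*(-4) = -8
y(3) = 2*(-8) = -16
y(4) = 2*(-16) = -32
y(5) = 2*(-32) = -64
y(6) = 2*(-64) = -128
Sum = (-4) + (-8) + (-16) + (-32) + (-64) + (-128) = -252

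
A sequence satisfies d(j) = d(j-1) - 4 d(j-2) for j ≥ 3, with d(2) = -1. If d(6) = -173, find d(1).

-6

Let d(1) = x.
d(3) = -1 - 4x
d(4) = 3 - 4x
d(5) = 7 + 12x
d(6) = -5 + 28x
So -5 + 28x = -173, giving x = -6.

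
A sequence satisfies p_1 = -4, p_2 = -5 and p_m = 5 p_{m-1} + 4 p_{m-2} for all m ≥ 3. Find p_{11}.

-44257721

p_3 = 5(-5) + 4(-4) = -41
p_4 = 5(-41) + 4(-5) = -225
p_5 = 5(-225) + 4(-41) = -1289
p_6 = 5(-1289) + 4(-225) = -7345
p_7 = 5(-7345) + 4(-1289) = -41881
p_8 = 5(-41881) + 4(-7345) = -238785
p_9 = 5(-238785) + 4(-41881) = -1361449
p_{10} = 5(-1361449) + 4(-238785) = -7762385
p_{11} = 5(-7762385) + 4(-1361449) = -44257721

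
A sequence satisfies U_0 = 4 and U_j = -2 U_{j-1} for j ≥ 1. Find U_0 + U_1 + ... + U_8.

684

U_1 = -2*4 = -8
U_2 = -2*(-8) = 16
U_3 = -2*16 = -32
U_4 = -2*(-32) = 64
U_5 = -2*64 = -128
U_6 = -2*(-128) = 256
U_7 = -2*256 = -512
U_8 = -2*(-512) = 1024
Sum = 4 + (-8) + 16 + (-32) + 64 + (-128) + 256 + (-512) + 1024 = 684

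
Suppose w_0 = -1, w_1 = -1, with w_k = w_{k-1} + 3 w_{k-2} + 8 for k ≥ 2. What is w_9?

1929

w_2 = (-1) + 3·(-1) + 8 = 4
w_3 = 4 + 3·(-1) + 8 = 9
w_4 = 9 + 3·4 + 8 = 29
w_5 = 29 + 3·9 + 8 = 64
w_6 = 64 + 3·29 + 8 = 159
w_7 = 159 + 3·64 + 8 = 359
w_8 = 359 + 3·159 + 8 = 844
w_9 = 844 + 3·359 + 8 = 1929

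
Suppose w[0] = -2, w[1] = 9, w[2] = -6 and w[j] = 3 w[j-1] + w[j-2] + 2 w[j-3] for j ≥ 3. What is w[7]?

-1273

w[3] = 3*(-6) + 9 + 2*(-2) = -13
w[4] = 3*(-13) + (-6) + 2*9 = -27
w[5] = 3*(-27) + (-13) + 2*(-6) = -106
w[6] = 3*(-106) + (-27) + 2*(-13) = -371
w[7] = 3*(-371) + (-106) + 2*(-27) = -1273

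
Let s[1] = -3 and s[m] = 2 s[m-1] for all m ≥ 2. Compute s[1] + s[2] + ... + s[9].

-1533

s[2] = 2*(-3) = -6
s[3] = 2*(-6) = -12
s[4] = 2*(-12) = -24
s[5] = 2*(-24) = -48
s[6] = 2*(-48) = -96
s[7] = 2*(-96) = -192
s[8] = 2*(-192) = -384
s[9] = 2*(-384) = -768
Sum = (-3) + (-6) + (-12) + (-24) + (-48) + (-96) + (-192) + (-384) + (-768) = -1533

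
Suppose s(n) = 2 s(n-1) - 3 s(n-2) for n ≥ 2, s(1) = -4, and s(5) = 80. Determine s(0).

Let s(0) = y.
s(2) = -8 - 3y
s(3) = -4 - 6y
s(4) = 16 - 3y
s(5) = 44 + 12y
So 44 + 12y = 80, giving y = 3.

3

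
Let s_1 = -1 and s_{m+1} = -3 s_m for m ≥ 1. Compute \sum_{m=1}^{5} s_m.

-61

s_2 = -3(-1) = 3
s_3 = -3(3) = -9
s_4 = -3(-9) = 27
s_5 = -3(27) = -81
Sum = (-1) + 3 + (-9) + 27 + (-81) = -61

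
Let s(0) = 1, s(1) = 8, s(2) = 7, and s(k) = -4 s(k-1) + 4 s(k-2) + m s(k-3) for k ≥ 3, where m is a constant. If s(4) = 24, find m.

3

s(3) = 4 + m
s(4) = 12 + 4m
So 12 + 4m = 24, giving m = 3.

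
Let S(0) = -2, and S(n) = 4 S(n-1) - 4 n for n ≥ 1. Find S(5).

S(1) = 4(-2) - 4 = -12
S(2) = 4(-12) - 8 = -56
S(3) = 4(-56) - 12 = -236
S(4) = 4(-236) - 16 = -960
S(5) = 4(-960) - 20 = -3860

-3860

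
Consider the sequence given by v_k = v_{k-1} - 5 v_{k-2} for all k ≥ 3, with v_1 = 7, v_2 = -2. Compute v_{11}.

7718

v_3 = (-2) - 5*7 = -37
v_4 = (-37) - 5*(-2) = -27
v_5 = (-27) - 5*(-37) = 158
v_6 = 158 - 5*(-27) = 293
v_7 = 293 - 5*158 = -497
v_8 = (-497) - 5*293 = -1962
v_9 = (-1962) - 5*(-497) = 523
v_{10} = 523 - 5*(-1962) = 10333
v_{11} = 10333 - 5*523 = 7718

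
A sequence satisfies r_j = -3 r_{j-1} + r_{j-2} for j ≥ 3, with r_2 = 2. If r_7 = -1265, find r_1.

-5

Let r_1 = x.
r_3 = -6 + x
r_4 = 20 - 3x
r_5 = -66 + 10x
r_6 = 218 - 33x
r_7 = -720 + 109x
So -720 + 109x = -1265, giving x = -5.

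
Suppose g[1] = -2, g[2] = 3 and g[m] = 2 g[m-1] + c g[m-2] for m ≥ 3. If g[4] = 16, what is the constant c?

g[3] = 6 - 2c
g[4] = 12 - c
So 12 - c = 16, giving c = -4.

-4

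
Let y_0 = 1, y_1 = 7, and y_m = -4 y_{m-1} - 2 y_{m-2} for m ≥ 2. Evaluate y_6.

y_2 = -4(7) - 2(1) = -30
y_3 = -4(-30) - 2(7) = 106
y_4 = -4(106) - 2(-30) = -364
y_5 = -4(-364) - 2(106) = 1244
y_6 = -4(1244) - 2(-364) = -4248

-4248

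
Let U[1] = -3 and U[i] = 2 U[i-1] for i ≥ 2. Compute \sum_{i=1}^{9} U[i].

-1533

U[2] = 2·(-3) = -6
U[3] = 2·(-6) = -12
U[4] = 2·(-12) = -24
U[5] = 2·(-24) = -48
U[6] = 2·(-48) = -96
U[7] = 2·(-96) = -192
U[8] = 2·(-192) = -384
U[9] = 2·(-384) = -768
Sum = (-3) + (-6) + (-12) + (-24) + (-48) + (-96) + (-192) + (-384) + (-768) = -1533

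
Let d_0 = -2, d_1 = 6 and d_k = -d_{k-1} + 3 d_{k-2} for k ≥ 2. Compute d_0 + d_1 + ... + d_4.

-44

d_2 = -6 + 3*(-2) = -12
d_3 = -(-12) + 3*6 = 30
d_4 = -30 + 3*(-12) = -66
Sum = (-2) + 6 + (-12) + 30 + (-66) = -44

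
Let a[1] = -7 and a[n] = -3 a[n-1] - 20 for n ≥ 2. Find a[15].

The fixed point is -20/(1 + 3) = -5, so a[n] + 5 = -3(a[n-1] + 5).
Hence a[n] = -2·(-3)^{n-1} - 5.
a[15] = -2·(-3)^{14} - 5 = -2·4782969 - 5 = -9565943.

-9565943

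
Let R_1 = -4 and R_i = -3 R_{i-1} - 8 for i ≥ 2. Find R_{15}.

-9565940

The fixed point is -8/(1 + 3) = -2, so R_i + 2 = -3(R_{i-1} + 2).
Hence R_i = -2·(-3)^{i-1} - 2.
R_{15} = -2·(-3)^{14} - 2 = -2·4782969 - 2 = -9565940.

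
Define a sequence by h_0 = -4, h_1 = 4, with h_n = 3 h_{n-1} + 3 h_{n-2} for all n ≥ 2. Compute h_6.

540

h_2 = 3*4 + 3*(-4) = 0
h_3 = 3*0 + 3*4 = 12
h_4 = 3*12 + 3*0 = 36
h_5 = 3*36 + 3*12 = 144
h_6 = 3*144 + 3*36 = 540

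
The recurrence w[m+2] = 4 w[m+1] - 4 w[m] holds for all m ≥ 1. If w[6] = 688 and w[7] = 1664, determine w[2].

7

Rearranging, w[m-2] = (w[m] - 4 w[m-1]) / -4.
w[5] = (1664 - 4*688) / -4 = -1088/-4 = 272
w[4] = (688 - 4*272) / -4 = -400/-4 = 100
w[3] = (272 - 4*100) / -4 = -128/-4 = 32
w[2] = (100 - 4*32) / -4 = -28/-4 = 7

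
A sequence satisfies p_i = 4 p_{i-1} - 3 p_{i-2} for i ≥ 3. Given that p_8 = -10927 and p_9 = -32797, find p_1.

Rearranging, p_{i-2} = (p_i - 4 p_{i-1}) / -3.
p_7 = (-32797 - 4·(-10927)) / -3 = 10911/-3 = -3637
p_6 = (-10927 - 4·(-3637)) / -3 = 3621/-3 = -1207
p_5 = (-3637 - 4·(-1207)) / -3 = 1191/-3 = -397
p_4 = (-1207 - 4·(-397)) / -3 = 381/-3 = -127
p_3 = (-397 - 4·(-127)) / -3 = 111/-3 = -37
p_2 = (-127 - 4·(-37)) / -3 = 21/-3 = -7
p_1 = (-37 - 4·(-7)) / -3 = -9/-3 = 3

3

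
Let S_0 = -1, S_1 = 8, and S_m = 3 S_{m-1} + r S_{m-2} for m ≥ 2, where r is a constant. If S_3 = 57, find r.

S_2 = 24 - r
S_3 = 72 + 5r
So 72 + 5r = 57, giving r = -3.

-3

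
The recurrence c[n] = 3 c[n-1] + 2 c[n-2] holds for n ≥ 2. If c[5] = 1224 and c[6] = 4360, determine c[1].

Rearranging, c[n-2] = (c[n] - 3 c[n-1]) / 2.
c[4] = (4360 - 3·1224) / 2 = 688/2 = 344
c[3] = (1224 - 3·344) / 2 = 192/2 = 96
c[2] = (344 - 3·96) / 2 = 56/2 = 28
c[1] = (96 - 3·28) / 2 = 12/2 = 6

6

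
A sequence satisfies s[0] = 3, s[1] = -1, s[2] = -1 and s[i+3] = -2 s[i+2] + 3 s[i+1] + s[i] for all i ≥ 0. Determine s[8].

-537

s[3] = -2*(-1) + 3*(-1) + 3 = 2
s[4] = -2*2 + 3*(-1) + (-1) = -8
s[5] = -2*(-8) + 3*2 + (-1) = 21
s[6] = -2*21 + 3*(-8) + 2 = -64
s[7] = -2*(-64) + 3*21 + (-8) = 183
s[8] = -2*183 + 3*(-64) + 21 = -537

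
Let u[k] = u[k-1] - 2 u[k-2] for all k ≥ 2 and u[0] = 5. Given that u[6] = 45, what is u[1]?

7

Let u[1] = y.
u[2] = -10 + y
u[3] = -10 - y
u[4] = 10 - 3y
u[5] = 30 - y
u[6] = 10 + 5y
So 10 + 5y = 45, giving y = 7.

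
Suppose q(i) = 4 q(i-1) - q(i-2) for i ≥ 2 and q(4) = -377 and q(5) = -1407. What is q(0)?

-1

Rearranging, q(i-2) = -(q(i) - 4 q(i-1)).
q(3) = -(-1407 - 4*(-377)) = -101
q(2) = -(-377 - 4*(-101)) = -27
q(1) = -(-101 - 4*(-27)) = -7
q(0) = -(-27 - 4*(-7)) = -1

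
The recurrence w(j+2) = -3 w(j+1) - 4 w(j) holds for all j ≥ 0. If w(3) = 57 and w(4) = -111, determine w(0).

6

Rearranging, w(j-2) = (w(j) + 3 w(j-1)) / -4.
w(2) = (-111 + 3(57)) / -4 = 60/-4 = -15
w(1) = (57 + 3(-15)) / -4 = 12/-4 = -3
w(0) = (-15 + 3(-3)) / -4 = -24/-4 = 6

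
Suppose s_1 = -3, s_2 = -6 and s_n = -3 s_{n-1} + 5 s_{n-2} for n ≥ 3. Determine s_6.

s_3 = -3·(-6) + 5·(-3) = 3
s_4 = -3·3 + 5·(-6) = -39
s_5 = -3·(-39) + 5·3 = 132
s_6 = -3·132 + 5·(-39) = -591

-591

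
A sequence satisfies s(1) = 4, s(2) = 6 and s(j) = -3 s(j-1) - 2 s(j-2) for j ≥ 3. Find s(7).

s(3) = -3*6 - 2*4 = -26
s(4) = -3*(-26) - 2*6 = 66
s(5) = -3*66 - 2*(-26) = -146
s(6) = -3*(-146) - 2*66 = 306
s(7) = -3*306 - 2*(-146) = -626

-626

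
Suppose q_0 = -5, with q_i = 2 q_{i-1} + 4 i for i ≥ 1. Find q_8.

728

q_1 = 2*(-5) + 4 = -6
q_2 = 2*(-6) + 8 = -4
q_3 = 2*(-4) + 12 = 4
q_4 = 2*4 + 16 = 24
q_5 = 2*24 + 20 = 68
q_6 = 2*68 + 24 = 160
q_7 = 2*160 + 28 = 348
q_8 = 2*348 + 32 = 728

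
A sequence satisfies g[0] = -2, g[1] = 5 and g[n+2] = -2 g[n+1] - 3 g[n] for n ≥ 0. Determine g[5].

-31

g[2] = -2*5 - 3*(-2) = -4
g[3] = -2*(-4) - 3*5 = -7
g[4] = -2*(-7) - 3*(-4) = 26
g[5] = -2*26 - 3*(-7) = -31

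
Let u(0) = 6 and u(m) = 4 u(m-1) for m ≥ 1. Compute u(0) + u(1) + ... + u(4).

u(1) = 4*6 = 24
u(2) = 4*24 = 96
u(3) = 4*96 = 384
u(4) = 4*384 = 1536
Sum = 6 + 24 + 96 + 384 + 1536 = 2046

2046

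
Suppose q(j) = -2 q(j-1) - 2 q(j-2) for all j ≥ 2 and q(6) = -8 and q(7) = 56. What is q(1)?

Rearranging, q(j-2) = (q(j) + 2 q(j-1)) / -2.
q(5) = (56 + 2·(-8)) / -2 = 40/-2 = -20
q(4) = (-8 + 2·(-20)) / -2 = -48/-2 = 24
q(3) = (-20 + 2·24) / -2 = 28/-2 = -14
q(2) = (24 + 2·(-14)) / -2 = -4/-2 = 2
q(1) = (-14 + 2·2) / -2 = -10/-2 = 5

5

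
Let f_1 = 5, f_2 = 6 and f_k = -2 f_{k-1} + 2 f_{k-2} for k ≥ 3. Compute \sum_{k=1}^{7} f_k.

f_3 = -2·6 + 2·5 = -2
f_4 = -2·(-2) + 2·6 = 16
f_5 = -2·16 + 2·(-2) = -36
f_6 = -2·(-36) + 2·16 = 104
f_7 = -2·104 + 2·(-36) = -280
Sum = 5 + 6 + (-2) + 16 + (-36) + 104 + (-280) = -187

-187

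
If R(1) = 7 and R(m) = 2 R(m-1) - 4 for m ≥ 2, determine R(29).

The fixed point is -4/(1 - 2) = 4, so R(m) - 4 = 2(R(m-1) - 4).
Hence R(m) = 3·2^{m-1} + 4.
R(29) = 3·2^{28} + 4 = 3·268435456 + 4 = 805306372.

805306372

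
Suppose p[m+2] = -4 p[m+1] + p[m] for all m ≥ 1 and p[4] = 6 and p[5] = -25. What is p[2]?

Rearranging, p[m-2] = p[m] + 4 p[m-1].
p[3] = -25 + 4*6 = -1
p[2] = 6 + 4*(-1) = 2

2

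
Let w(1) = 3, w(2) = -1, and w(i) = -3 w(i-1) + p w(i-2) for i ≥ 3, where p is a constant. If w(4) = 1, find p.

w(3) = 3 + 3p
w(4) = -9 - 10p
So -9 - 10p = 1, giving p = -1.

-1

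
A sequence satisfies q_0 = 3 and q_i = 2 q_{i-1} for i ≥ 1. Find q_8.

q_1 = 2·3 = 6
q_2 = 2·6 = 12
q_3 = 2·12 = 24
q_4 = 2·24 = 48
q_5 = 2·48 = 96
q_6 = 2·96 = 192
q_7 = 2·192 = 384
q_8 = 2·384 = 768

768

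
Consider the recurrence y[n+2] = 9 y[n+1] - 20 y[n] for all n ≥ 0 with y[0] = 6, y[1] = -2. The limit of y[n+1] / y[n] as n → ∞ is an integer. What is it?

5

The characteristic equation is r^2 - 9r + 20 = 0, which factors as (r - 5)(r - 4) = 0.
So the roots are 5 and 4. Since |5| > |4| and the coefficient of 5^n is non-zero, the ratio tends to 5.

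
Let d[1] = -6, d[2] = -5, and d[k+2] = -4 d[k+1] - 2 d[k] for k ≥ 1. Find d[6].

d[3] = -4(-5) - 2(-6) = 32
d[4] = -4(32) - 2(-5) = -118
d[5] = -4(-118) - 2(32) = 408
d[6] = -4(408) - 2(-118) = -1396

-1396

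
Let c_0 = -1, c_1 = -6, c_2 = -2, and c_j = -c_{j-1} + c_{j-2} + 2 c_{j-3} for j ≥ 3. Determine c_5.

c_3 = -(-2) + (-6) + 2*(-1) = -6
c_4 = -(-6) + (-2) + 2*(-6) = -8
c_5 = -(-8) + (-6) + 2*(-2) = -2

-2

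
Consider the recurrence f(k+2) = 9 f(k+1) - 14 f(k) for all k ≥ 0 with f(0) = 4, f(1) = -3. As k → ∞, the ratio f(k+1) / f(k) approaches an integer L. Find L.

The characteristic equation is r^2 - 9r + 14 = 0, which factors as (r - 7)(r - 2) = 0.
So the roots are 7 and 2. Since |7| > |2| and the coefficient of 7^k is non-zero, the ratio tends to 7.

7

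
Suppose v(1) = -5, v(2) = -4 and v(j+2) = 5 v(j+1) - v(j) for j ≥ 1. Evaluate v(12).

-19707621

v(3) = 5(-4) - (-5) = -15
v(4) = 5(-15) - (-4) = -71
v(5) = 5(-71) - (-15) = -340
v(6) = 5(-340) - (-71) = -1629
v(7) = 5(-1629) - (-340) = -7805
v(8) = 5(-7805) - (-1629) = -37396
v(9) = 5(-37396) - (-7805) = -179175
v(10) = 5(-179175) - (-37396) = -858479
v(11) = 5(-858479) - (-179175) = -4113220
v(12) = 5(-4113220) - (-858479) = -19707621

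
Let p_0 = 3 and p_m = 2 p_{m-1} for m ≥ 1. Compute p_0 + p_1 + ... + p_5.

p_1 = 2·3 = 6
p_2 = 2·6 = 12
p_3 = 2·12 = 24
p_4 = 2·24 = 48
p_5 = 2·48 = 96
Sum = 3 + 6 + 12 + 24 + 48 + 96 = 189

189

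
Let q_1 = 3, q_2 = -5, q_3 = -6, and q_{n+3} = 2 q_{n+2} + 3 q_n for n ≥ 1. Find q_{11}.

q_4 = 2(-6) + 3(3) = -3
q_5 = 2(-3) + 3(-5) = -21
q_6 = 2(-21) + 3(-6) = -60
q_7 = 2(-60) + 3(-3) = -129
q_8 = 2(-129) + 3(-21) = -321
q_9 = 2(-321) + 3(-60) = -822
q_{10} = 2(-822) + 3(-129) = -2031
q_{11} = 2(-2031) + 3(-321) = -5025

-5025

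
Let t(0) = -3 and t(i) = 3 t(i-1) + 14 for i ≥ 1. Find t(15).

57395621

The fixed point is 14/(1 - 3) = -7, so t(i) + 7 = 3(t(i-1) + 7).
Hence t(i) = 4·3^i - 7.
t(15) = 4·3^{15} - 7 = 4·14348907 - 7 = 57395621.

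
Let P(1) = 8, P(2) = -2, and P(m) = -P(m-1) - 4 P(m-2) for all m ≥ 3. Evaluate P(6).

P(3) = -(-2) - 4*8 = -30
P(4) = -(-30) - 4*(-2) = 38
P(5) = -38 - 4*(-30) = 82
P(6) = -82 - 4*38 = -234

-234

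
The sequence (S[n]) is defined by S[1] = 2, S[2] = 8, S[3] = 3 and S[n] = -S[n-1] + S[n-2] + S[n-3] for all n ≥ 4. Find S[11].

7

S[4] = -3 + 8 + 2 = 7
S[5] = -7 + 3 + 8 = 4
S[6] = -4 + 7 + 3 = 6
S[7] = -6 + 4 + 7 = 5
S[8] = -5 + 6 + 4 = 5
S[9] = -5 + 5 + 6 = 6
S[10] = -6 + 5 + 5 = 4
S[11] = -4 + 6 + 5 = 7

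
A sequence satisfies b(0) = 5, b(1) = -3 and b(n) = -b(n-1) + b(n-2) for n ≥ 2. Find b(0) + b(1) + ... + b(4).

18

b(2) = -(-3) + 5 = 8
b(3) = -8 + (-3) = -11
b(4) = -(-11) + 8 = 19
Sum = 5 + (-3) + 8 + (-11) + 19 = 18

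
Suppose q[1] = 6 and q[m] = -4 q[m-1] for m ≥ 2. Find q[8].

-98304

q[2] = -4*6 = -24
q[3] = -4*(-24) = 96
q[4] = -4*96 = -384
q[5] = -4*(-384) = 1536
q[6] = -4*1536 = -6144
q[7] = -4*(-6144) = 24576
q[8] = -4*24576 = -98304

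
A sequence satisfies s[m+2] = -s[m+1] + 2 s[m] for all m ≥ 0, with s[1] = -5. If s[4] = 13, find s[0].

-2

Let s[0] = w.
s[2] = 5 + 2w
s[3] = -15 - 2w
s[4] = 25 + 6w
So 25 + 6w = 13, giving w = -2.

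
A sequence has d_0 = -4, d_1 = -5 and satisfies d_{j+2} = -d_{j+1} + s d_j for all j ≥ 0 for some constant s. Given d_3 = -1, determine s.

d_2 = 5 - 4s
d_3 = -5 - s
So -5 - s = -1, giving s = -4.

-4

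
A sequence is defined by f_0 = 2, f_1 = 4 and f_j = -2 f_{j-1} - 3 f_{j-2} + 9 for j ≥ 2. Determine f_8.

f_2 = -2*4 - 3*2 + 9 = -5
f_3 = -2*(-5) - 3*4 + 9 = 7
f_4 = -2*7 - 3*(-5) + 9 = 10
f_5 = -2*10 - 3*7 + 9 = -32
f_6 = -2*(-32) - 3*10 + 9 = 43
f_7 = -2*43 - 3*(-32) + 9 = 19
f_8 = -2*19 - 3*43 + 9 = -158

-158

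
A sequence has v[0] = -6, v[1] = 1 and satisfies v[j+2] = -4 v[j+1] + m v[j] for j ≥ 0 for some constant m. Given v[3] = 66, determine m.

v[2] = -4 - 6m
v[3] = 16 + 25m
So 16 + 25m = 66, giving m = 2.

2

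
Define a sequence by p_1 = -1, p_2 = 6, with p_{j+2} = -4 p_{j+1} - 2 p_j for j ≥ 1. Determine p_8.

p_3 = -4·6 - 2·(-1) = -22
p_4 = -4·(-22) - 2·6 = 76
p_5 = -4·76 - 2·(-22) = -260
p_6 = -4·(-260) - 2·76 = 888
p_7 = -4·888 - 2·(-260) = -3032
p_8 = -4·(-3032) - 2·888 = 10352

10352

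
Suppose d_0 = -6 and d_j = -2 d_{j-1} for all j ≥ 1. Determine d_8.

-1536

d_1 = -2*(-6) = 12
d_2 = -2*12 = -24
d_3 = -2*(-24) = 48
d_4 = -2*48 = -96
d_5 = -2*(-96) = 192
d_6 = -2*192 = -384
d_7 = -2*(-384) = 768
d_8 = -2*768 = -1536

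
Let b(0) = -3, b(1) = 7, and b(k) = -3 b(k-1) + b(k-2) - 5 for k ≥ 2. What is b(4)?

-301

b(2) = -3·7 + (-3) - 5 = -29
b(3) = -3·(-29) + 7 - 5 = 89
b(4) = -3·89 + (-29) - 5 = -301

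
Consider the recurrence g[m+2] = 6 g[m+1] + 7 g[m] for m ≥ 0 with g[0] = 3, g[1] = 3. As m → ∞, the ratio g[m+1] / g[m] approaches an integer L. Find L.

7

The characteristic equation is r^2 - 6r - 7 = 0, which factors as (r - 7)(r + 1) = 0.
So the roots are 7 and -1. Since |7| > |-1| and the coefficient of 7^m is non-zero, the ratio tends to 7.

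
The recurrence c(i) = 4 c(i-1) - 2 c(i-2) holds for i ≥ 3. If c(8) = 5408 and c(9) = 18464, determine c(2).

4

Rearranging, c(i-2) = (c(i) - 4 c(i-1)) / -2.
c(7) = (18464 - 4*5408) / -2 = -3168/-2 = 1584
c(6) = (5408 - 4*1584) / -2 = -928/-2 = 464
c(5) = (1584 - 4*464) / -2 = -272/-2 = 136
c(4) = (464 - 4*136) / -2 = -80/-2 = 40
c(3) = (136 - 4*40) / -2 = -24/-2 = 12
c(2) = (40 - 4*12) / -2 = -8/-2 = 4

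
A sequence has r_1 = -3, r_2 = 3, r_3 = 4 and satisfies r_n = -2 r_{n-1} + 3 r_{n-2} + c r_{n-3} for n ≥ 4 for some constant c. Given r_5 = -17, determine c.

r_4 = 1 - 3c
r_5 = 10 + 9c
So 10 + 9c = -17, giving c = -3.

-3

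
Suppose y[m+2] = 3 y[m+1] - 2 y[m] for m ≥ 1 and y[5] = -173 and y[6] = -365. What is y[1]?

Rearranging, y[m-2] = (y[m] - 3 y[m-1]) / -2.
y[4] = (-365 - 3*(-173)) / -2 = 154/-2 = -77
y[3] = (-173 - 3*(-77)) / -2 = 58/-2 = -29
y[2] = (-77 - 3*(-29)) / -2 = 10/-2 = -5
y[1] = (-29 - 3*(-5)) / -2 = -14/-2 = 7

7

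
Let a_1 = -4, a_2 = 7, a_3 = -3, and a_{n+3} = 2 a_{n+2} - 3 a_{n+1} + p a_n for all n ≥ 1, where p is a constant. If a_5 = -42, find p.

-3

a_4 = -27 - 4p
a_5 = -45 - p
So -45 - p = -42, giving p = -3.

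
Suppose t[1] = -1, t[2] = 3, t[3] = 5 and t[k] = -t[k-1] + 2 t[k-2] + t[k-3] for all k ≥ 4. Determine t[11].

t[4] = -5 + 2(3) + (-1) = 0
t[5] = -0 + 2(5) + 3 = 13
t[6] = -13 + 2(0) + 5 = -8
t[7] = -(-8) + 2(13) + 0 = 34
t[8] = -34 + 2(-8) + 13 = -37
t[9] = -(-37) + 2(34) + (-8) = 97
t[10] = -97 + 2(-37) + 34 = -137
t[11] = -(-137) + 2(97) + (-37) = 294

294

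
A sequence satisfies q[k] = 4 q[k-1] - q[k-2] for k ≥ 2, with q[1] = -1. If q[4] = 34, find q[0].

Let q[0] = x.
q[2] = -4 - x
q[3] = -15 - 4x
q[4] = -56 - 15x
So -56 - 15x = 34, giving x = -6.

-6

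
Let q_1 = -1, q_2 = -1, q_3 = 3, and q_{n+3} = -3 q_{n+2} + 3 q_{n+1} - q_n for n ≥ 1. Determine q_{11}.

q_4 = -3·3 + 3·(-1) - (-1) = -11
q_5 = -3·(-11) + 3·3 - (-1) = 43
q_6 = -3·43 + 3·(-11) - 3 = -165
q_7 = -3·(-165) + 3·43 - (-11) = 635
q_8 = -3·635 + 3·(-165) - 43 = -2443
q_9 = -3·(-2443) + 3·635 - (-165) = 9399
q_{10} = -3·9399 + 3·(-2443) - 635 = -36161
q_{11} = -3·(-36161) + 3·9399 - (-2443) = 139123

139123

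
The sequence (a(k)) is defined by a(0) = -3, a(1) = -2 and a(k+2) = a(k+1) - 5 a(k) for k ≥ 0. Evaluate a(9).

a(2) = (-2) - 5(-3) = 13
a(3) = 13 - 5(-2) = 23
a(4) = 23 - 5(13) = -42
a(5) = (-42) - 5(23) = -157
a(6) = (-157) - 5(-42) = 53
a(7) = 53 - 5(-157) = 838
a(8) = 838 - 5(53) = 573
a(9) = 573 - 5(838) = -3617

-3617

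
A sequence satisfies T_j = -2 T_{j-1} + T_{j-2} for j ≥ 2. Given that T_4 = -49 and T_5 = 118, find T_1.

Rearranging, T_{j-2} = T_j + 2 T_{j-1}.
T_3 = 118 + 2·(-49) = 20
T_2 = -49 + 2·20 = -9
T_1 = 20 + 2·(-9) = 2

2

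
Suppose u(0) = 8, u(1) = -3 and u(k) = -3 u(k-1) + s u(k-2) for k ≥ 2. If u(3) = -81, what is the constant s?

2

u(2) = 9 + 8s
u(3) = -27 - 27s
So -27 - 27s = -81, giving s = 2.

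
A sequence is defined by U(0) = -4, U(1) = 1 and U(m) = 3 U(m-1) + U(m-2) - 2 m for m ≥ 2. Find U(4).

U(2) = 3(1) + (-4) - 4 = -5
U(3) = 3(-5) + 1 - 6 = -20
U(4) = 3(-20) + (-5) - 8 = -73

-73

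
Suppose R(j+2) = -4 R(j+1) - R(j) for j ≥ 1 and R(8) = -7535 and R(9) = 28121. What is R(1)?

9

Rearranging, R(j-2) = -(R(j) + 4 R(j-1)).
R(7) = -(28121 + 4*(-7535)) = 2019
R(6) = -(-7535 + 4*2019) = -541
R(5) = -(2019 + 4*(-541)) = 145
R(4) = -(-541 + 4*145) = -39
R(3) = -(145 + 4*(-39)) = 11
R(2) = -(-39 + 4*11) = -5
R(1) = -(11 + 4*(-5)) = 9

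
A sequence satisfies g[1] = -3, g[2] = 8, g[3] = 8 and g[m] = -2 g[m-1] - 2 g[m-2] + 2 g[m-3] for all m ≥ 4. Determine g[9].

-880

g[4] = -2(8) - 2(8) + 2(-3) = -38
g[5] = -2(-38) - 2(8) + 2(8) = 76
g[6] = -2(76) - 2(-38) + 2(8) = -60
g[7] = -2(-60) - 2(76) + 2(-38) = -108
g[8] = -2(-108) - 2(-60) + 2(76) = 488
g[9] = -2(488) - 2(-108) + 2(-60) = -880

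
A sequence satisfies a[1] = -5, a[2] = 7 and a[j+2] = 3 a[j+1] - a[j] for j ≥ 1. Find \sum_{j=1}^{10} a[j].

37235

a[3] = 3*7 - (-5) = 26
a[4] = 3*26 - 7 = 71
a[5] = 3*71 - 26 = 187
a[6] = 3*187 - 71 = 490
a[7] = 3*490 - 187 = 1283
a[8] = 3*1283 - 490 = 3359
a[9] = 3*3359 - 1283 = 8794
a[10] = 3*8794 - 3359 = 23023
Sum = (-5) + 7 + 26 + 71 + 187 + 490 + 1283 + 3359 + 8794 + 23023 = 37235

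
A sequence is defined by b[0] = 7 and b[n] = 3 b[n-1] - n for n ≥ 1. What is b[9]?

b[1] = 3(7) - 1 = 20
b[2] = 3(20) - 2 = 58
b[3] = 3(58) - 3 = 171
b[4] = 3(171) - 4 = 509
b[5] = 3(509) - 5 = 1522
b[6] = 3(1522) - 6 = 4560
b[7] = 3(4560) - 7 = 13673
b[8] = 3(13673) - 8 = 41011
b[9] = 3(41011) - 9 = 123024

123024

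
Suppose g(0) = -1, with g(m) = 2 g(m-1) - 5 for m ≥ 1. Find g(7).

g(1) = 2(-1) - 5 = -7
g(2) = 2(-7) - 5 = -19
g(3) = 2(-19) - 5 = -43
g(4) = 2(-43) - 5 = -91
g(5) = 2(-91) - 5 = -187
g(6) = 2(-187) - 5 = -379
g(7) = 2(-379) - 5 = -763

-763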